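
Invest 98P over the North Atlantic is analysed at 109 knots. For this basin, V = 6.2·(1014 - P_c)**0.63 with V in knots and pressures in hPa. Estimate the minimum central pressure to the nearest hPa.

ΔP = (V / 6.2)^(1/0.63) = (109/6.2)^1.587.
109/6.2 = 17.581; 17.581^1.587 ≈ 94.68 hPa.
P_c = 1014 − 94.68 = 919.32 ≈ 919 hPa.

919 hPa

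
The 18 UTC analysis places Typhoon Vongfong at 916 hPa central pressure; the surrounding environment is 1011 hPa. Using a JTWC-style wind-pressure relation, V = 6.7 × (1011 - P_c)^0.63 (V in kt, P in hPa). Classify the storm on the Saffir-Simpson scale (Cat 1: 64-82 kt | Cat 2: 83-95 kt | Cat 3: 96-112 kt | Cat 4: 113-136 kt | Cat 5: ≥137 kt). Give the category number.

4

ΔP = 1011 − 916 = 95 hPa.
V ≈ 6.7 × 95^0.63 = 6.7 × 17.62 ≈ 118 kt.
118 kt falls in the Category 4 band.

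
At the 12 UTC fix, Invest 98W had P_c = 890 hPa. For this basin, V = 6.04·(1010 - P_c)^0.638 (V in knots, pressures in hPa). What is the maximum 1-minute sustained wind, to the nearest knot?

128 kt

ΔP = 1010 − 890 = 120 hPa.
120^0.638 ≈ 21.209.
V ≈ 6.04 × 21.209 ≈ 128.1 kt.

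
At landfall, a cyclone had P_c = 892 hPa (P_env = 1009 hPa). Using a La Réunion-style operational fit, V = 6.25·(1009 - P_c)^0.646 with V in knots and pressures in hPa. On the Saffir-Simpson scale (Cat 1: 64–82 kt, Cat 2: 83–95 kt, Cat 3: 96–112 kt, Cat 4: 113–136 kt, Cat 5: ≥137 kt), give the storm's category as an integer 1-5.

ΔP = 1009 − 892 = 117 hPa.
V ≈ 6.25 × 117^0.646 = 6.25 × 21.68 ≈ 135 kt.
135 kt falls in the Category 4 band.

4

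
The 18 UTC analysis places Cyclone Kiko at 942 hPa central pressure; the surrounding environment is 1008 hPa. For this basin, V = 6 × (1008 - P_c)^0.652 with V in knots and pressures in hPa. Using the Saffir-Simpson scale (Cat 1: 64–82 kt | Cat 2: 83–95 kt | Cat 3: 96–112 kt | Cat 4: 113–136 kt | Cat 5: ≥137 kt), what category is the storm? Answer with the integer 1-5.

ΔP = 1008 − 942 = 66 hPa.
V ≈ 6 × 66^0.652 = 6 × 15.36 ≈ 92 kt.
92 kt falls in the Category 2 band.

2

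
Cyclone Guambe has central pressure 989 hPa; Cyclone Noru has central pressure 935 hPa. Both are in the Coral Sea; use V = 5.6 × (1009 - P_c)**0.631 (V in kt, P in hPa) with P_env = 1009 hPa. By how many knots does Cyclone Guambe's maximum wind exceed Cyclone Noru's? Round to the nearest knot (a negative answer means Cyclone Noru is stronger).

-48 kt

Cyclone Guambe: ΔP = 20; V ≈ 5.6 × 20^0.631 ≈ 37.08 kt.
Cyclone Noru: ΔP = 74; V ≈ 5.6 × 74^0.631 ≈ 84.66 kt.
Difference ≈ 37.08 − 84.66 = -47.58 → -48 kt.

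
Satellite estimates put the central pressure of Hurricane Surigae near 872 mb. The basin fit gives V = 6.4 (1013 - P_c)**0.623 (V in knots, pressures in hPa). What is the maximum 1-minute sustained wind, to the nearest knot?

140 kt

ΔP = 1013 − 872 = 141 mb.
141^0.623 ≈ 21.825.
V ≈ 6.4 × 21.825 ≈ 139.7 kt.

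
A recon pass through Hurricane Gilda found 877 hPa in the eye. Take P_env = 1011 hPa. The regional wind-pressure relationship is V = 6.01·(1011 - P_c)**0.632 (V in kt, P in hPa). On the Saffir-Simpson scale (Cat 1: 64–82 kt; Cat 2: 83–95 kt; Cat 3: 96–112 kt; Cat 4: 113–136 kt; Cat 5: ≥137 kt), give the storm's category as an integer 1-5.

4

ΔP = 1011 − 877 = 134 hPa.
V ≈ 6.01 × 134^0.632 = 6.01 × 22.10 ≈ 133 kt.
133 kt falls in the Category 4 band.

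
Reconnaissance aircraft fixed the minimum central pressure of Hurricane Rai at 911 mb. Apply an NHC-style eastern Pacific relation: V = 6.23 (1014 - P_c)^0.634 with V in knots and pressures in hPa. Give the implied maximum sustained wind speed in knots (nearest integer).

ΔP = 1014 − 911 = 103 mb.
103^0.634 ≈ 18.886.
V ≈ 6.23 × 18.886 ≈ 117.7 kt.

118 kt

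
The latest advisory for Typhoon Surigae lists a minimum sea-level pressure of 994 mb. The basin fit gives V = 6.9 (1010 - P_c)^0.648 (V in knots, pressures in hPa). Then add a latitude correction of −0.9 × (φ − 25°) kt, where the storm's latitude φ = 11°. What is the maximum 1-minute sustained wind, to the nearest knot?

54 kt

ΔP = 1010 − 994 = 16 mb.
16^0.648 ≈ 6.029.
V ≈ 6.9 × 6.029 ≈ 41.6 kt.
Latitude correction: −0.9 × (11 − 25) = 12.6 kt.
Corrected V ≈ 54.2 kt → 54 kt.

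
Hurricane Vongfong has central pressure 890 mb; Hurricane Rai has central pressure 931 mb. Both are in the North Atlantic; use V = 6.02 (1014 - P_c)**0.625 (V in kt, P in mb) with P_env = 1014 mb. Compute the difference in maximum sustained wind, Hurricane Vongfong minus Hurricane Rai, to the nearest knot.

Hurricane Vongfong: ΔP = 124; V ≈ 6.02 × 124^0.625 ≈ 122.46 kt.
Hurricane Rai: ΔP = 83; V ≈ 6.02 × 83^0.625 ≈ 95.28 kt.
Difference ≈ 122.46 − 95.28 = 27.18 → 27 kt.

27 kt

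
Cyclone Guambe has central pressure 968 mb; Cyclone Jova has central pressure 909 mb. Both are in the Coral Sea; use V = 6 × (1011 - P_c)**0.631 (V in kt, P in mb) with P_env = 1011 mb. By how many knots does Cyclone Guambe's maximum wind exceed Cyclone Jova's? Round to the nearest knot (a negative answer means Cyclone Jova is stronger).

Cyclone Guambe: ΔP = 43; V ≈ 6 × 43^0.631 ≈ 64.40 kt.
Cyclone Jova: ΔP = 102; V ≈ 6 × 102^0.631 ≈ 111.07 kt.
Difference ≈ 64.40 − 111.07 = -46.67 → -47 kt.

-47 kt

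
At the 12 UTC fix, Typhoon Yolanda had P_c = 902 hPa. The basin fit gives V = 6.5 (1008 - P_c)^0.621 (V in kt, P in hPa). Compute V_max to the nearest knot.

ΔP = 1008 − 902 = 106 hPa.
106^0.621 ≈ 18.102.
V ≈ 6.5 × 18.102 ≈ 117.7 kt.

118 kt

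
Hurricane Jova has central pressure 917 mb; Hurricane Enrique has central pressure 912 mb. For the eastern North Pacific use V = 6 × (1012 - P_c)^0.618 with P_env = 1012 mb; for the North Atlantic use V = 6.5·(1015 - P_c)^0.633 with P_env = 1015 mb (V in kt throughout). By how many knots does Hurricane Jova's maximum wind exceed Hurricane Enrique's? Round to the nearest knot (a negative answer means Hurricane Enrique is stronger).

Hurricane Jova: ΔP = 95; V ≈ 6 × 95^0.618 ≈ 100.09 kt.
Hurricane Enrique: ΔP = 103; V ≈ 6.5 × 103^0.633 ≈ 122.19 kt.
Difference ≈ 100.09 − 122.19 = -22.10 → -22 kt.

-22 kt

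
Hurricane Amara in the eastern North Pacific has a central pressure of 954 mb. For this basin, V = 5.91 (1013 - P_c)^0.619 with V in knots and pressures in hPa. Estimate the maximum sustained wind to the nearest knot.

ΔP = 1013 − 954 = 59 mb.
59^0.619 ≈ 12.478.
V ≈ 5.91 × 12.478 ≈ 73.7 kt.

74 kt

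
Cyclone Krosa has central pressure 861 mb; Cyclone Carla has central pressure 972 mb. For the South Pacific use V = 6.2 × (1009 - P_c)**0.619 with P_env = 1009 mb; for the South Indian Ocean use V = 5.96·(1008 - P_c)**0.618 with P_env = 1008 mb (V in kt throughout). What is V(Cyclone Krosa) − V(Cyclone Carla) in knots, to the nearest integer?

82 kt

Cyclone Krosa: ΔP = 148; V ≈ 6.2 × 148^0.619 ≈ 136.70 kt.
Cyclone Carla: ΔP = 36; V ≈ 5.96 × 36^0.618 ≈ 54.58 kt.
Difference ≈ 136.70 − 54.58 = 82.12 → 82 kt.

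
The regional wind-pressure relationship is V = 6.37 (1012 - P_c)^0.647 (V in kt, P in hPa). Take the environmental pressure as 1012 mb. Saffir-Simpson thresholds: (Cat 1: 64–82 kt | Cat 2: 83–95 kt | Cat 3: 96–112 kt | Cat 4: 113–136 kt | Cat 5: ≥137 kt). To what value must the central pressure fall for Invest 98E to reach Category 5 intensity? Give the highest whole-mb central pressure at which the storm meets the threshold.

Category 5 begins at V = 137 kt.
Required ΔP = (137/6.37)^(1/0.647) = 21.507^1.546 ≈ 114.72 mb.
P_c ≤ 1012 − 114.72 = 897.28, so the highest integer P_c is 897 mb.

897 mb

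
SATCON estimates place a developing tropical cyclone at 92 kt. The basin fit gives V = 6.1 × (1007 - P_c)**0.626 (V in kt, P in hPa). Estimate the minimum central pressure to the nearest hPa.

931 hPa

ΔP = (V / 6.1)^(1/0.626) = (92/6.1)^1.597.
92/6.1 = 15.082; 15.082^1.597 ≈ 76.30 hPa.
P_c = 1007 − 76.30 = 930.70 ≈ 931 hPa.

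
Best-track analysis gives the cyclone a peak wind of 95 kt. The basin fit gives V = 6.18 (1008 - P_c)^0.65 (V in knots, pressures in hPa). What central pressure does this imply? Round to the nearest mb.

ΔP = (V / 6.18)^(1/0.65) = (95/6.18)^1.538.
95/6.18 = 15.372; 15.372^1.538 ≈ 66.95 mb.
P_c = 1008 − 66.95 = 941.05 ≈ 941 mb.

941 mb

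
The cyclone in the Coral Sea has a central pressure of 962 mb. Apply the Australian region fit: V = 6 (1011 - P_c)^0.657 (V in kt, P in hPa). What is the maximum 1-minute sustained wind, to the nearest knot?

77 kt

ΔP = 1011 − 962 = 49 mb.
49^0.657 ≈ 12.896.
V ≈ 6 × 12.896 ≈ 77.4 kt.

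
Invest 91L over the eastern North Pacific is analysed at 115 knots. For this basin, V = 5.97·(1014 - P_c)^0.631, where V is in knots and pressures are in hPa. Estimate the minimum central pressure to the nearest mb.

905 mb

ΔP = (V / 5.97)^(1/0.631) = (115/5.97)^1.585.
115/5.97 = 19.263; 19.263^1.585 ≈ 108.65 mb.
P_c = 1014 − 108.65 = 905.35 ≈ 905 mb.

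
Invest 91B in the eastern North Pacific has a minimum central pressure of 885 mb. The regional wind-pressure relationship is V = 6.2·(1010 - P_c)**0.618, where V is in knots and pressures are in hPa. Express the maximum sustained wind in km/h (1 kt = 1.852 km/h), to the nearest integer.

227 km/h

ΔP = 1010 − 885 = 125 mb.
V ≈ 6.2 × 125^0.618 = 6.2 × 19.765 ≈ 122.541 kt.
122.541 × 1.852 ≈ 226.95 km/h → 227 km/h.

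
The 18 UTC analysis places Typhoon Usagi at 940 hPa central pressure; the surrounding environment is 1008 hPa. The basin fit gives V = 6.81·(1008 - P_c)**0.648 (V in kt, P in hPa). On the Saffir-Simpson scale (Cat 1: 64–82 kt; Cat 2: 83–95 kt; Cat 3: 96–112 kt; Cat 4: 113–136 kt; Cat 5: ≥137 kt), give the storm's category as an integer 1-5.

ΔP = 1008 − 940 = 68 hPa.
V ≈ 6.81 × 68^0.648 = 6.81 × 15.40 ≈ 105 kt.
105 kt falls in the Category 3 band.

3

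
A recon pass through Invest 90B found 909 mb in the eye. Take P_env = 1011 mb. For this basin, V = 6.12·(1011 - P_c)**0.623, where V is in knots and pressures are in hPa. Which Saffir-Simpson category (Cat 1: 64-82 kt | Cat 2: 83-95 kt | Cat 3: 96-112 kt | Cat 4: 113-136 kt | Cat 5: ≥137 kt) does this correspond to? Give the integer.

3

ΔP = 1011 − 909 = 102 mb.
V ≈ 6.12 × 102^0.623 = 6.12 × 17.84 ≈ 109 kt.
109 kt falls in the Category 3 band.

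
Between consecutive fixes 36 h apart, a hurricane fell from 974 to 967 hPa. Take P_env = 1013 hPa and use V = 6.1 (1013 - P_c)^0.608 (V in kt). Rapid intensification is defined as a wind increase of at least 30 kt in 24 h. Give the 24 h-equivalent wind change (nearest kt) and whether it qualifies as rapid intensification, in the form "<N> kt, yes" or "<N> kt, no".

4 kt, no

V₁: ΔP = 39, V ≈ 6.1 × 39^0.608 ≈ 56.58 kt.
V₂: ΔP = 46, V ≈ 6.1 × 46^0.608 ≈ 62.56 kt.
ΔV over 36 h = 5.98 kt → 24 h equivalent = 5.98 × 24/36 ≈ 3.99 kt.
4 kt < 30 kt ⇒ not rapid intensification.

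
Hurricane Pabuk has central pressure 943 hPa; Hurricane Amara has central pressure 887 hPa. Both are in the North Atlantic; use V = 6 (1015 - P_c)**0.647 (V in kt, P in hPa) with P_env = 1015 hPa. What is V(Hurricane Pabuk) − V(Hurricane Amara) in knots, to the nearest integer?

Hurricane Pabuk: ΔP = 72; V ≈ 6 × 72^0.647 ≈ 95.47 kt.
Hurricane Amara: ΔP = 128; V ≈ 6 × 128^0.647 ≈ 138.52 kt.
Difference ≈ 95.47 − 138.52 = -43.05 → -43 kt.

-43 kt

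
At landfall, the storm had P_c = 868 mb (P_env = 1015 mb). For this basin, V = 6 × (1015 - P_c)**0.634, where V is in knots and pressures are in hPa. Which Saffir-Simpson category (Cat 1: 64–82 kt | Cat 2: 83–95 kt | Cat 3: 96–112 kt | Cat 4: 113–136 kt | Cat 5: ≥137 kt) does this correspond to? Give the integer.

ΔP = 1015 − 868 = 147 mb.
V ≈ 6 × 147^0.634 = 6 × 23.66 ≈ 142 kt.
142 kt falls in the Category 5 band.

5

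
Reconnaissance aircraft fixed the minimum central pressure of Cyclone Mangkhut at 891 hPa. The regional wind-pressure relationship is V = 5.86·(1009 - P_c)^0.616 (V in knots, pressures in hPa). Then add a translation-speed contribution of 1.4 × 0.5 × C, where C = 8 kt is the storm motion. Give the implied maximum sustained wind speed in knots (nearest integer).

116 kt

ΔP = 1009 − 891 = 118 hPa.
118^0.616 ≈ 18.892.
V ≈ 5.86 × 18.892 ≈ 110.7 kt.
Translation term: 1.4 × 0.5 × 8 = 5.6 kt.
Corrected V ≈ 116.3 kt → 116 kt.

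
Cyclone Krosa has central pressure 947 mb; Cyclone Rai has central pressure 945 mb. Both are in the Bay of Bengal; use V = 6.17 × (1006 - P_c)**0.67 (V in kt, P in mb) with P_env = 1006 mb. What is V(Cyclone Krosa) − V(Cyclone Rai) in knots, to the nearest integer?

Cyclone Krosa: ΔP = 59; V ≈ 6.17 × 59^0.67 ≈ 94.79 kt.
Cyclone Rai: ΔP = 61; V ≈ 6.17 × 61^0.67 ≈ 96.93 kt.
Difference ≈ 94.79 − 96.93 = -2.14 → -2 kt.

-2 kt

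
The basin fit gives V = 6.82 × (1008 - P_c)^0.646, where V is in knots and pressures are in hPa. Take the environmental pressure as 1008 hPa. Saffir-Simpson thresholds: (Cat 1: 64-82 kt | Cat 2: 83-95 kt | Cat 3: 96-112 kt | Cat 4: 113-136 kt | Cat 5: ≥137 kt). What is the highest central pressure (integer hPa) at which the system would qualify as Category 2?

Category 2 begins at V = 83 kt.
Required ΔP = (83/6.82)^(1/0.646) = 12.170^1.548 ≈ 47.87 hPa.
P_c ≤ 1008 − 47.87 = 960.13, so the highest integer P_c is 960 hPa.

960 hPa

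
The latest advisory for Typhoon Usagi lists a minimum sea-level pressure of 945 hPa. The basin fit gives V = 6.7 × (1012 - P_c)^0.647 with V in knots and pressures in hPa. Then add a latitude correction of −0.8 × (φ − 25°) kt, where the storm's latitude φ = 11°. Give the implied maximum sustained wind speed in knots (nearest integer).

113 kt

ΔP = 1012 − 945 = 67 hPa.
67^0.647 ≈ 15.187.
V ≈ 6.7 × 15.187 ≈ 101.8 kt.
Latitude correction: −0.8 × (11 − 25) = 11.2 kt.
Corrected V ≈ 113 kt → 113 kt.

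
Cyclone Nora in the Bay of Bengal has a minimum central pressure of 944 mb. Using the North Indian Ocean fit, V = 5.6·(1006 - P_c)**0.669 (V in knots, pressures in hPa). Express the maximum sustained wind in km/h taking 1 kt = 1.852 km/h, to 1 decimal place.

164.0 km/h

ΔP = 1006 − 944 = 62 mb.
V ≈ 5.6 × 62^0.669 = 5.6 × 15.816 ≈ 88.572 kt.
88.572 × 1.852 ≈ 164.04 km/h → 164.0 km/h.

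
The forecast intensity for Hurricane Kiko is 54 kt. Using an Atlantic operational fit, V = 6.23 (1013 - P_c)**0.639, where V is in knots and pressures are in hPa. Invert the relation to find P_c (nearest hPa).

984 hPa

ΔP = (V / 6.23)^(1/0.639) = (54/6.23)^1.565.
54/6.23 = 8.668; 8.668^1.565 ≈ 29.36 hPa.
P_c = 1013 − 29.36 = 983.64 ≈ 984 hPa.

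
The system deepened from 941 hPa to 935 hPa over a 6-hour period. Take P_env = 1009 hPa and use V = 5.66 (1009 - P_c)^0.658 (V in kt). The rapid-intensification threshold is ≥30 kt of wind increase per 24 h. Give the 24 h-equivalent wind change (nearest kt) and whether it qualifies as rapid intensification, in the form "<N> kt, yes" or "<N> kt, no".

21 kt, no

V₁: ΔP = 68, V ≈ 5.66 × 68^0.658 ≈ 90.91 kt.
V₂: ΔP = 74, V ≈ 5.66 × 74^0.658 ≈ 96.11 kt.
ΔV over 6 h = 5.20 kt → 24 h equivalent = 5.20 × 24/6 ≈ 20.80 kt.
21 kt < 30 kt ⇒ not rapid intensification.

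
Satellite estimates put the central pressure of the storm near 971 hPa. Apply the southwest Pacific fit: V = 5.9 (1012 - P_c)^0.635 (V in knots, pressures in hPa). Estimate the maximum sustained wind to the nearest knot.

ΔP = 1012 − 971 = 41 hPa.
41^0.635 ≈ 10.571.
V ≈ 5.9 × 10.571 ≈ 62.4 kt.

62 kt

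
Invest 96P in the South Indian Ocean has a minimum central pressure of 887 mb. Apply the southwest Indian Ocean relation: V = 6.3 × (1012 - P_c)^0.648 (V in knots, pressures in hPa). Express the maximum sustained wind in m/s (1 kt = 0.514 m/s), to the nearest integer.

ΔP = 1012 − 887 = 125 mb.
V ≈ 6.3 × 125^0.648 = 6.3 × 22.845 ≈ 143.926 kt.
143.926 × 0.514 ≈ 73.98 m/s → 74 m/s.

74 m/s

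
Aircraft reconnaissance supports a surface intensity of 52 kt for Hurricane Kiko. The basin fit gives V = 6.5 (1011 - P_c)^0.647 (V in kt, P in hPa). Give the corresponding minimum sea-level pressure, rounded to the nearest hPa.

986 hPa

ΔP = (V / 6.5)^(1/0.647) = (52/6.5)^1.546.
52/6.5 = 8.000; 8.000^1.546 ≈ 24.88 hPa.
P_c = 1011 − 24.88 = 986.12 ≈ 986 hPa.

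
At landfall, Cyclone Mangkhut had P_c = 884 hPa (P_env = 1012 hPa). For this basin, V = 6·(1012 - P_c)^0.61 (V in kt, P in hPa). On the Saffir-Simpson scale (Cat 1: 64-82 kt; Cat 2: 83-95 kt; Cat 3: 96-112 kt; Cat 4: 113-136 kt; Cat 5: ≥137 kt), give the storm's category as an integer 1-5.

4

ΔP = 1012 − 884 = 128 hPa.
V ≈ 6 × 128^0.61 = 6 × 19.29 ≈ 116 kt.
116 kt falls in the Category 4 band.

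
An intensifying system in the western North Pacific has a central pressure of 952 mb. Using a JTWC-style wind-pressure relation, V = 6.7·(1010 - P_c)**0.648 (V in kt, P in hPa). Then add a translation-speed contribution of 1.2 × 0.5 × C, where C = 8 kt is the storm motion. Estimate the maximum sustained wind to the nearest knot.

ΔP = 1010 − 952 = 58 mb.
58^0.648 ≈ 13.890.
V ≈ 6.7 × 13.890 ≈ 93.1 kt.
Translation term: 1.2 × 0.5 × 8 = 4.8 kt.
Corrected V ≈ 97.9 kt → 98 kt.

98 kt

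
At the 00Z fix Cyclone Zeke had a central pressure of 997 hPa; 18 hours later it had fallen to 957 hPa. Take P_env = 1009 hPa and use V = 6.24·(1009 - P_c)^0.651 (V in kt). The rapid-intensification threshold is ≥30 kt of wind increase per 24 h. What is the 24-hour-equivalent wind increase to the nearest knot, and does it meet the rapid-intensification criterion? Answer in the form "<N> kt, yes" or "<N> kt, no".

V₁: ΔP = 12, V ≈ 6.24 × 12^0.651 ≈ 31.46 kt.
V₂: ΔP = 52, V ≈ 6.24 × 52^0.651 ≈ 81.72 kt.
ΔV over 18 h = 50.26 kt → 24 h equivalent = 50.26 × 24/18 ≈ 67.01 kt.
67 kt ≥ 30 kt ⇒ rapid intensification.

67 kt, yes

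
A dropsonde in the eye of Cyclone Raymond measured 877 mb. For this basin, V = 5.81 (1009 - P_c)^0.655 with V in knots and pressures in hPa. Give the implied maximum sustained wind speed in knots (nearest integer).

142 kt

ΔP = 1009 − 877 = 132 mb.
132^0.655 ≈ 24.489.
V ≈ 5.81 × 24.489 ≈ 142.3 kt.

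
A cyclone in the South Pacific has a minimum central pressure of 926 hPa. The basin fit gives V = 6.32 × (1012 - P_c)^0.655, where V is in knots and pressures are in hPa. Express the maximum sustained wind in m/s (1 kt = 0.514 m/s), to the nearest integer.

ΔP = 1012 − 926 = 86 hPa.
V ≈ 6.32 × 86^0.655 = 6.32 × 18.497 ≈ 116.900 kt.
116.900 × 0.514 ≈ 60.09 m/s → 60 m/s.

60 m/s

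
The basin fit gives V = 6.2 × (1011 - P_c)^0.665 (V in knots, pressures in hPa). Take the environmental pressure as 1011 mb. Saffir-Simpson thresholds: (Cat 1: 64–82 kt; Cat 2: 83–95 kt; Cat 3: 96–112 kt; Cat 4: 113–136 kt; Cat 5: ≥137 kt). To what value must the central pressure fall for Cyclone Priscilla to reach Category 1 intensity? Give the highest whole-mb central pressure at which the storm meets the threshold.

977 mb

Category 1 begins at V = 64 kt.
Required ΔP = (64/6.2)^(1/0.665) = 10.323^1.504 ≈ 33.46 mb.
P_c ≤ 1011 − 33.46 = 977.54, so the highest integer P_c is 977 mb.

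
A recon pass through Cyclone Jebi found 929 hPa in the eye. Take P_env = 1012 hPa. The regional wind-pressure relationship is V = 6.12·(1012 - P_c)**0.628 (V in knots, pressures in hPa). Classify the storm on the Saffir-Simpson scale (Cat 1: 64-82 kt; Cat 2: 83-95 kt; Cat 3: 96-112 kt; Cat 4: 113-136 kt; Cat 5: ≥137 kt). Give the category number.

ΔP = 1012 − 929 = 83 hPa.
V ≈ 6.12 × 83^0.628 = 6.12 × 16.04 ≈ 98 kt.
98 kt falls in the Category 3 band.

3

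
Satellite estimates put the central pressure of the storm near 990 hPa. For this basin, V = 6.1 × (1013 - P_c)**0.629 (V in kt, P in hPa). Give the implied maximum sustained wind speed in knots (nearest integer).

ΔP = 1013 − 990 = 23 hPa.
23^0.629 ≈ 7.187.
V ≈ 6.1 × 7.187 ≈ 43.8 kt.

44 kt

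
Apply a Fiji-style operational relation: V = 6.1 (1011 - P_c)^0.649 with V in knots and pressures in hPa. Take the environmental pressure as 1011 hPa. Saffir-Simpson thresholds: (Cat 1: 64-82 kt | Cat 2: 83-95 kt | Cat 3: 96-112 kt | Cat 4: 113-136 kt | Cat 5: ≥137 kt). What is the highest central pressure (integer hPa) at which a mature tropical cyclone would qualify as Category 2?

Category 2 begins at V = 83 kt.
Required ΔP = (83/6.1)^(1/0.649) = 13.607^1.541 ≈ 55.84 hPa.
P_c ≤ 1011 − 55.84 = 955.16, so the highest integer P_c is 955 hPa.

955 hPa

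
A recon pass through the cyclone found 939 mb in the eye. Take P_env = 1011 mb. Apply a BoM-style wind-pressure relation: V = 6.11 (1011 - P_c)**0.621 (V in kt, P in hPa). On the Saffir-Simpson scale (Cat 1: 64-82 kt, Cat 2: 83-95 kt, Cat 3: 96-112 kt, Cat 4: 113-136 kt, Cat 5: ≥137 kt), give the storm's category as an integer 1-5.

2

ΔP = 1011 − 939 = 72 mb.
V ≈ 6.11 × 72^0.621 = 6.11 × 14.24 ≈ 87 kt.
87 kt falls in the Category 2 band.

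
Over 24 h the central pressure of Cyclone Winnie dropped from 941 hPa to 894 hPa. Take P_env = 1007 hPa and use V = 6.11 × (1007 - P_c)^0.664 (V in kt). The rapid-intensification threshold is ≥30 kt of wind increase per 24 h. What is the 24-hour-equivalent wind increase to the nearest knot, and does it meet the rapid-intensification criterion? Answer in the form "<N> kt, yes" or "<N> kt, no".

42 kt, yes

V₁: ΔP = 66, V ≈ 6.11 × 66^0.664 ≈ 98.68 kt.
V₂: ΔP = 113, V ≈ 6.11 × 113^0.664 ≈ 141.02 kt.
ΔV over 24 h = 42.34 kt → 24 h equivalent = 42.34 × 24/24 ≈ 42.34 kt.
42 kt ≥ 30 kt ⇒ rapid intensification.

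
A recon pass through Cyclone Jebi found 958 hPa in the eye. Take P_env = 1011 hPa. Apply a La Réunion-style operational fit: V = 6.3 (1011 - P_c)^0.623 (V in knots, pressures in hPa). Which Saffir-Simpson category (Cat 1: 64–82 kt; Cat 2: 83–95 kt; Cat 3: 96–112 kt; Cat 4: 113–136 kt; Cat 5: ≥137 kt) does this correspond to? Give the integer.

ΔP = 1011 − 958 = 53 hPa.
V ≈ 6.3 × 53^0.623 = 6.3 × 11.86 ≈ 75 kt.
75 kt falls in the Category 1 band.

1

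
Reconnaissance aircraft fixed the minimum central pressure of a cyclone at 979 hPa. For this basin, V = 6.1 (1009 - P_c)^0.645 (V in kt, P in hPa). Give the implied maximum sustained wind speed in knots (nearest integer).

55 kt

ΔP = 1009 − 979 = 30 hPa.
30^0.645 ≈ 8.969.
V ≈ 6.1 × 8.969 ≈ 54.7 kt.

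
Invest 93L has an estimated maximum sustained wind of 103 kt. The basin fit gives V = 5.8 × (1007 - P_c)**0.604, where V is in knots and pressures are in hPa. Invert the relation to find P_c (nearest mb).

890 mb

ΔP = (V / 5.8)^(1/0.604) = (103/5.8)^1.656.
103/5.8 = 17.759; 17.759^1.656 ≈ 117.10 mb.
P_c = 1007 − 117.10 = 889.90 ≈ 890 mb.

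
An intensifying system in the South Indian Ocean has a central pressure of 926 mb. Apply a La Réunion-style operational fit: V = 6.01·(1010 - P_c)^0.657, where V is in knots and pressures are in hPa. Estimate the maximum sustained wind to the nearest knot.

110 kt

ΔP = 1010 − 926 = 84 mb.
84^0.657 ≈ 18.376.
V ≈ 6.01 × 18.376 ≈ 110.4 kt.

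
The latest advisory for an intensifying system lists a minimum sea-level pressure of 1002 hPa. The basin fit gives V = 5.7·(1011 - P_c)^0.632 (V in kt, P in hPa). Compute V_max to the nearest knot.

ΔP = 1011 − 1002 = 9 hPa.
9^0.632 ≈ 4.009.
V ≈ 5.7 × 4.009 ≈ 22.9 kt.

23 kt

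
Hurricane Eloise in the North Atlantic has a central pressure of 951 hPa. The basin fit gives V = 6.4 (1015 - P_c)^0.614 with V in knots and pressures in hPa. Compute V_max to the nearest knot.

ΔP = 1015 − 951 = 64 hPa.
64^0.614 ≈ 12.853.
V ≈ 6.4 × 12.853 ≈ 82.3 kt.

82 kt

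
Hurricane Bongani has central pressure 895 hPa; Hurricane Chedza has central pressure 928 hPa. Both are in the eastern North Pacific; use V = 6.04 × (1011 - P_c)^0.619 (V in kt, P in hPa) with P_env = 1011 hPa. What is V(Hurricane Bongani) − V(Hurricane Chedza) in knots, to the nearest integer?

Hurricane Bongani: ΔP = 116; V ≈ 6.04 × 116^0.619 ≈ 114.53 kt.
Hurricane Chedza: ΔP = 83; V ≈ 6.04 × 83^0.619 ≈ 93.10 kt.
Difference ≈ 114.53 − 93.10 = 21.43 → 21 kt.

21 kt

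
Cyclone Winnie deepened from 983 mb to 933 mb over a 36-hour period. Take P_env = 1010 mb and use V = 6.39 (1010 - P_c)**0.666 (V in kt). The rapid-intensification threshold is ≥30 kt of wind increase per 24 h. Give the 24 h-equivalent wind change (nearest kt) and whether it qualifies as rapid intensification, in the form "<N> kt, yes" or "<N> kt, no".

39 kt, yes

V₁: ΔP = 27, V ≈ 6.39 × 27^0.666 ≈ 57.38 kt.
V₂: ΔP = 77, V ≈ 6.39 × 77^0.666 ≈ 115.32 kt.
ΔV over 36 h = 57.94 kt → 24 h equivalent = 57.94 × 24/36 ≈ 38.63 kt.
39 kt ≥ 30 kt ⇒ rapid intensification.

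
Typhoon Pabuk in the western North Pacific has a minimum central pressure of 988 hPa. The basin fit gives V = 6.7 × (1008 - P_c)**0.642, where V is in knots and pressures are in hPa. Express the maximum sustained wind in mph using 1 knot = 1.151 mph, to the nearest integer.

ΔP = 1008 − 988 = 20 hPa.
V ≈ 6.7 × 20^0.642 = 6.7 × 6.843 ≈ 45.850 kt.
45.850 × 1.151 ≈ 52.77 mph → 53 mph.

53 mph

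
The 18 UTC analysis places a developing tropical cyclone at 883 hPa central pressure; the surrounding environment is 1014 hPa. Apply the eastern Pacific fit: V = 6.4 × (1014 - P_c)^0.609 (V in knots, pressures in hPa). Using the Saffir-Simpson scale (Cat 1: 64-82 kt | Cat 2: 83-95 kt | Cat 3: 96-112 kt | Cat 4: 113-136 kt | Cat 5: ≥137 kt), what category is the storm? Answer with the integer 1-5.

ΔP = 1014 − 883 = 131 hPa.
V ≈ 6.4 × 131^0.609 = 6.4 × 19.47 ≈ 125 kt.
125 kt falls in the Category 4 band.

4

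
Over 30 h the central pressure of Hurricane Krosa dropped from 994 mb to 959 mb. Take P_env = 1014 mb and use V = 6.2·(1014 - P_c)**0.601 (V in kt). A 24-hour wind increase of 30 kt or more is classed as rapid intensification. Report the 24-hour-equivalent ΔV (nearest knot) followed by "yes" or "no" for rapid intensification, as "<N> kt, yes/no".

V₁: ΔP = 20, V ≈ 6.2 × 20^0.601 ≈ 37.52 kt.
V₂: ΔP = 55, V ≈ 6.2 × 55^0.601 ≈ 68.92 kt.
ΔV over 30 h = 31.40 kt → 24 h equivalent = 31.40 × 24/30 ≈ 25.12 kt.
25 kt < 30 kt ⇒ not rapid intensification.

25 kt, no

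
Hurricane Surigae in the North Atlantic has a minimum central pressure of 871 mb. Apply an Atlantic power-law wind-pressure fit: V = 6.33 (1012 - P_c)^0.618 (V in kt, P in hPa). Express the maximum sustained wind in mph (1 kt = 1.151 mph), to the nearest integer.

ΔP = 1012 − 871 = 141 mb.
V ≈ 6.33 × 141^0.618 = 6.33 × 21.292 ≈ 134.779 kt.
134.779 × 1.151 ≈ 155.13 mph → 155 mph.

155 mph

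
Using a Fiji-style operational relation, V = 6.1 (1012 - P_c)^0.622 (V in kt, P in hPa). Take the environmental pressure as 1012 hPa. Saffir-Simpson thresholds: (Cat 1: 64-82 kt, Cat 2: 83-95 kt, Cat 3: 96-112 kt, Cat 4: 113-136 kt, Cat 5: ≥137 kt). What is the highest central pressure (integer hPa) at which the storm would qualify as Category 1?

968 hPa

Category 1 begins at V = 64 kt.
Required ΔP = (64/6.1)^(1/0.622) = 10.492^1.608 ≈ 43.78 hPa.
P_c ≤ 1012 − 43.78 = 968.22, so the highest integer P_c is 968 hPa.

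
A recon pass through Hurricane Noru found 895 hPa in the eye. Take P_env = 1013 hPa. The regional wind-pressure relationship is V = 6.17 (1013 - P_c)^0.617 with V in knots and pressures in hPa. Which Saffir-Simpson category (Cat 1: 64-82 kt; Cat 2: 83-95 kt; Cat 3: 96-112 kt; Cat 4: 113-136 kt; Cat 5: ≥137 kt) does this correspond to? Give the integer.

ΔP = 1013 − 895 = 118 hPa.
V ≈ 6.17 × 118^0.617 = 6.17 × 18.98 ≈ 117 kt.
117 kt falls in the Category 4 band.

4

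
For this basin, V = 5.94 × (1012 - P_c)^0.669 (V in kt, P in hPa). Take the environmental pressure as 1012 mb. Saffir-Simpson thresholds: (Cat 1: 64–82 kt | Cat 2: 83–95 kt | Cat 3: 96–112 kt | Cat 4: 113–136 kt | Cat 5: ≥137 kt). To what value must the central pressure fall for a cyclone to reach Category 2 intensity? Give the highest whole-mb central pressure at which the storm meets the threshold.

960 mb

Category 2 begins at V = 83 kt.
Required ΔP = (83/5.94)^(1/0.669) = 13.973^1.495 ≈ 51.52 mb.
P_c ≤ 1012 − 51.52 = 960.48, so the highest integer P_c is 960 mb.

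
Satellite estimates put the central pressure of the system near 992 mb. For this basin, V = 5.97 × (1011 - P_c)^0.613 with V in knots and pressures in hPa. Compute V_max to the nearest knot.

ΔP = 1011 − 992 = 19 mb.
19^0.613 ≈ 6.080.
V ≈ 5.97 × 6.080 ≈ 36.3 kt.

36 kt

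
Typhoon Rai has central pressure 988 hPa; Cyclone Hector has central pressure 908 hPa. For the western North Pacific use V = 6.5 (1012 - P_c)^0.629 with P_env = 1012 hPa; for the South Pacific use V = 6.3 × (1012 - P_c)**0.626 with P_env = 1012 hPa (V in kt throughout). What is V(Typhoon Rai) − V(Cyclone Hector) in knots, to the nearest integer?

Typhoon Rai: ΔP = 24; V ≈ 6.5 × 24^0.629 ≈ 47.98 kt.
Cyclone Hector: ΔP = 104; V ≈ 6.3 × 104^0.626 ≈ 115.35 kt.
Difference ≈ 47.98 − 115.35 = -67.37 → -67 kt.

-67 kt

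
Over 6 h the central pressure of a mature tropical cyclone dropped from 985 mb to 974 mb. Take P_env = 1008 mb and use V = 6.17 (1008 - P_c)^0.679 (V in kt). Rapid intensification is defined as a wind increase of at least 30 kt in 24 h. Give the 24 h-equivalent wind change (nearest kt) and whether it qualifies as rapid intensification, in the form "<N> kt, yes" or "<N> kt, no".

63 kt, yes

V₁: ΔP = 23, V ≈ 6.17 × 23^0.679 ≈ 51.87 kt.
V₂: ΔP = 34, V ≈ 6.17 × 34^0.679 ≈ 67.63 kt.
ΔV over 6 h = 15.76 kt → 24 h equivalent = 15.76 × 24/6 ≈ 63.04 kt.
63 kt ≥ 30 kt ⇒ rapid intensification.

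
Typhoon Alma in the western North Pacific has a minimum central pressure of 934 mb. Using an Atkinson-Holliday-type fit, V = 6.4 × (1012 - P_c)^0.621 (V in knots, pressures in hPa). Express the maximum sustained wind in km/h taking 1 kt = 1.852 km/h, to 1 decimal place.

ΔP = 1012 − 934 = 78 mb.
V ≈ 6.4 × 78^0.621 = 6.4 × 14.962 ≈ 95.757 kt.
95.757 × 1.852 ≈ 177.34 km/h → 177.3 km/h.

177.3 km/h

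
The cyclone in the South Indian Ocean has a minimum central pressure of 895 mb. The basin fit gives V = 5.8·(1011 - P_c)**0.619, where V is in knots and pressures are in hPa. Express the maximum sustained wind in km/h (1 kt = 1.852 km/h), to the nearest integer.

204 km/h

ΔP = 1011 − 895 = 116 mb.
V ≈ 5.8 × 116^0.619 = 5.8 × 18.963 ≈ 109.983 kt.
109.983 × 1.852 ≈ 203.69 km/h → 204 km/h.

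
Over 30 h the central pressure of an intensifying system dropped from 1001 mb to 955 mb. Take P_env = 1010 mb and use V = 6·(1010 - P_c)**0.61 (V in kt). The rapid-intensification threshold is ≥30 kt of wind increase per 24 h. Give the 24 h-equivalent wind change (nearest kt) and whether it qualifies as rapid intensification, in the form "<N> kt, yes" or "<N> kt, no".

V₁: ΔP = 9, V ≈ 6 × 9^0.61 ≈ 22.92 kt.
V₂: ΔP = 55, V ≈ 6 × 55^0.61 ≈ 69.15 kt.
ΔV over 30 h = 46.23 kt → 24 h equivalent = 46.23 × 24/30 ≈ 36.98 kt.
37 kt ≥ 30 kt ⇒ rapid intensification.

37 kt, yes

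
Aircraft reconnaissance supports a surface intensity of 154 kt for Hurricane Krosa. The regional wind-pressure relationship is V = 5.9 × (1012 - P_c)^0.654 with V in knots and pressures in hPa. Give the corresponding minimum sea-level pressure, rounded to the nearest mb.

ΔP = (V / 5.9)^(1/0.654) = (154/5.9)^1.529.
154/5.9 = 26.102; 26.102^1.529 ≈ 146.61 mb.
P_c = 1012 − 146.61 = 865.39 ≈ 865 mb.

865 mb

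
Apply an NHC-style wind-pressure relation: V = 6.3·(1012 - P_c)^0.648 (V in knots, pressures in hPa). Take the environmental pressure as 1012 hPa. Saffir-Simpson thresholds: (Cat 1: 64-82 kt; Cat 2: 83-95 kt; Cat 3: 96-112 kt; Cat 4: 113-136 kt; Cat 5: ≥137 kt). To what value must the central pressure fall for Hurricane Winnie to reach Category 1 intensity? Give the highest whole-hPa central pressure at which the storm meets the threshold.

Category 1 begins at V = 64 kt.
Required ΔP = (64/6.3)^(1/0.648) = 10.159^1.543 ≈ 35.79 hPa.
P_c ≤ 1012 − 35.79 = 976.21, so the highest integer P_c is 976 hPa.

976 hPa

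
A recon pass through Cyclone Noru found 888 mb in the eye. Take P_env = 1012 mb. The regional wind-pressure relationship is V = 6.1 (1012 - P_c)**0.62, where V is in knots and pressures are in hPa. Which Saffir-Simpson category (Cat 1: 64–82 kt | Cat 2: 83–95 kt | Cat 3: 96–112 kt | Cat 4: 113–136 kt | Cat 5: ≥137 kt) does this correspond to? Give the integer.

ΔP = 1012 − 888 = 124 mb.
V ≈ 6.1 × 124^0.62 = 6.1 × 19.86 ≈ 121 kt.
121 kt falls in the Category 4 band.

4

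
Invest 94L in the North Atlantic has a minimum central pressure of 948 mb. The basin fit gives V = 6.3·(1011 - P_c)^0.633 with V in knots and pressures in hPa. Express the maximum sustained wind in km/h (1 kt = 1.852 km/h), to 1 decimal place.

ΔP = 1011 − 948 = 63 mb.
V ≈ 6.3 × 63^0.633 = 6.3 × 13.772 ≈ 86.761 kt.
86.761 × 1.852 ≈ 160.68 km/h → 160.7 km/h.

160.7 km/h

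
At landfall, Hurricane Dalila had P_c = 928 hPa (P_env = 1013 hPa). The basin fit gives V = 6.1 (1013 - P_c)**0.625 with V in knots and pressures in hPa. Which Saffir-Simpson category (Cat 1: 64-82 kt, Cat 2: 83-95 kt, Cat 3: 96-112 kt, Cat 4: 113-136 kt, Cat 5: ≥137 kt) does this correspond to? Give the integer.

3

ΔP = 1013 − 928 = 85 hPa.
V ≈ 6.1 × 85^0.625 = 6.1 × 16.07 ≈ 98 kt.
98 kt falls in the Category 3 band.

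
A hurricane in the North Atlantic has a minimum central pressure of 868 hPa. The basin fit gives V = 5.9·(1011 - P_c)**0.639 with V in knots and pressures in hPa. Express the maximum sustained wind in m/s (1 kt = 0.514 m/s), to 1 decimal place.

ΔP = 1011 − 868 = 143 hPa.
V ≈ 5.9 × 143^0.639 = 5.9 × 23.837 ≈ 140.641 kt.
140.641 × 0.514 ≈ 72.29 m/s → 72.3 m/s.

72.3 m/s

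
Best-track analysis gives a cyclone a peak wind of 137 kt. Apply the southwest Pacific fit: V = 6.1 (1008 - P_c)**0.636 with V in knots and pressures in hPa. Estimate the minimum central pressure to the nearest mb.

875 mb

ΔP = (V / 6.1)^(1/0.636) = (137/6.1)^1.572.
137/6.1 = 22.459; 22.459^1.572 ≈ 133.30 mb.
P_c = 1008 − 133.30 = 874.70 ≈ 875 mb.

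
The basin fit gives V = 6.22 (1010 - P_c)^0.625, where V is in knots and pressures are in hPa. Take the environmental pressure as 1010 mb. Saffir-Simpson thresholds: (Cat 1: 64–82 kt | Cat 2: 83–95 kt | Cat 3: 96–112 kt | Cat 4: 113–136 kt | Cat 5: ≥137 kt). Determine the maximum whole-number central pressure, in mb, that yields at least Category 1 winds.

Category 1 begins at V = 64 kt.
Required ΔP = (64/6.22)^(1/0.625) = 10.289^1.600 ≈ 41.67 mb.
P_c ≤ 1010 − 41.67 = 968.33, so the highest integer P_c is 968 mb.

968 mb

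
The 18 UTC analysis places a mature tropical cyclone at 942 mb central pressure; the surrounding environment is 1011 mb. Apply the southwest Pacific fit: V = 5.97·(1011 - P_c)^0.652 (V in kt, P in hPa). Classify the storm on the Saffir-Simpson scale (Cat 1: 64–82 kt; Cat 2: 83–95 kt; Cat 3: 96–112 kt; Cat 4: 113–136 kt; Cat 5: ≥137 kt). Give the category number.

ΔP = 1011 − 942 = 69 mb.
V ≈ 5.97 × 69^0.652 = 5.97 × 15.81 ≈ 94 kt.
94 kt falls in the Category 2 band.

2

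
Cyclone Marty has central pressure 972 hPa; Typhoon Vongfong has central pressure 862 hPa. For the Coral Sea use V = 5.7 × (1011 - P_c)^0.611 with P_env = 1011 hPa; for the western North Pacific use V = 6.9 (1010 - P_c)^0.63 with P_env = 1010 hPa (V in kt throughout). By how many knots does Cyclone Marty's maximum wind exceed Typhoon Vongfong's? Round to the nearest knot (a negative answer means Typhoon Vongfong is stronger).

Cyclone Marty: ΔP = 39; V ≈ 5.7 × 39^0.611 ≈ 53.46 kt.
Typhoon Vongfong: ΔP = 148; V ≈ 6.9 × 148^0.63 ≈ 160.74 kt.
Difference ≈ 53.46 − 160.74 = -107.28 → -107 kt.

-107 kt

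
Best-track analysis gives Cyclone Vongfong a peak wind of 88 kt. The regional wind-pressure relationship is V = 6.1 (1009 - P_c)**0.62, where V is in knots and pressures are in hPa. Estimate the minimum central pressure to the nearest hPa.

ΔP = (V / 6.1)^(1/0.62) = (88/6.1)^1.613.
88/6.1 = 14.426; 14.426^1.613 ≈ 74.06 hPa.
P_c = 1009 − 74.06 = 934.94 ≈ 935 hPa.

935 hPa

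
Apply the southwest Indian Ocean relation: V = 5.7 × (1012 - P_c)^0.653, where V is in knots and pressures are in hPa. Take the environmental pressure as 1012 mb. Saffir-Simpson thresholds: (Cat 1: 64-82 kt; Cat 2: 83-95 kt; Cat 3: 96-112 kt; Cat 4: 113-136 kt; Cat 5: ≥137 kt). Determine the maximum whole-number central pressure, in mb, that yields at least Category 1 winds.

Category 1 begins at V = 64 kt.
Required ΔP = (64/5.7)^(1/0.653) = 11.228^1.531 ≈ 40.59 mb.
P_c ≤ 1012 − 40.59 = 971.41, so the highest integer P_c is 971 mb.

971 mb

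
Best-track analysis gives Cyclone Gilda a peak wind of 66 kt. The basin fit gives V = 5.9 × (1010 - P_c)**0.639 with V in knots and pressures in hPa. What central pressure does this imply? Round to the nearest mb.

966 mb

ΔP = (V / 5.9)^(1/0.639) = (66/5.9)^1.565.
66/5.9 = 11.186; 11.186^1.565 ≈ 43.77 mb.
P_c = 1010 − 43.77 = 966.23 ≈ 966 mb.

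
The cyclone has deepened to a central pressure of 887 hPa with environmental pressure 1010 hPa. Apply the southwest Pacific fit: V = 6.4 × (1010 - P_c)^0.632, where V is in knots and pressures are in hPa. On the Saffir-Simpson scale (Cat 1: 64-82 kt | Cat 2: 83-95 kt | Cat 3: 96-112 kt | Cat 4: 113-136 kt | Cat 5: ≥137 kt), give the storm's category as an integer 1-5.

ΔP = 1010 − 887 = 123 hPa.
V ≈ 6.4 × 123^0.632 = 6.4 × 20.93 ≈ 134 kt.
134 kt falls in the Category 4 band.

4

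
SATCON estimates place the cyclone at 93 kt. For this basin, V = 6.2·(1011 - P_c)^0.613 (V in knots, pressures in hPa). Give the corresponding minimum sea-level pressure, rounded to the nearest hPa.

928 hPa

ΔP = (V / 6.2)^(1/0.613) = (93/6.2)^1.631.
93/6.2 = 15.000; 15.000^1.631 ≈ 82.91 hPa.
P_c = 1011 − 82.91 = 928.09 ≈ 928 hPa.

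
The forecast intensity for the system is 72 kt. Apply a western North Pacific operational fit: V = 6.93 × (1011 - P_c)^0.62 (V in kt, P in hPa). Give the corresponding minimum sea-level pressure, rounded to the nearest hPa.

ΔP = (V / 6.93)^(1/0.62) = (72/6.93)^1.613.
72/6.93 = 10.390; 10.390^1.613 ≈ 43.62 hPa.
P_c = 1011 − 43.62 = 967.38 ≈ 967 hPa.

967 hPa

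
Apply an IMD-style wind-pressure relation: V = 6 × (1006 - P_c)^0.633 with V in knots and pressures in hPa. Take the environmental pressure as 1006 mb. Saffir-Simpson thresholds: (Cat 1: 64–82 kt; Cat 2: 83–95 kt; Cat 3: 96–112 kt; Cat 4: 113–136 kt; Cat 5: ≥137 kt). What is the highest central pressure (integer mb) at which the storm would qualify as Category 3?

Category 3 begins at V = 96 kt.
Required ΔP = (96/6)^(1/0.633) = 16.000^1.580 ≈ 79.84 mb.
P_c ≤ 1006 − 79.84 = 926.16, so the highest integer P_c is 926 mb.

926 mb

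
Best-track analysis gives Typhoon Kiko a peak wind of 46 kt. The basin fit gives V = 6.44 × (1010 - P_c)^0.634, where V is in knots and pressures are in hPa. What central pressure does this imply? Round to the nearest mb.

988 mb

ΔP = (V / 6.44)^(1/0.634) = (46/6.44)^1.577.
46/6.44 = 7.143; 7.143^1.577 ≈ 22.22 mb.
P_c = 1010 − 22.22 = 987.78 ≈ 988 mb.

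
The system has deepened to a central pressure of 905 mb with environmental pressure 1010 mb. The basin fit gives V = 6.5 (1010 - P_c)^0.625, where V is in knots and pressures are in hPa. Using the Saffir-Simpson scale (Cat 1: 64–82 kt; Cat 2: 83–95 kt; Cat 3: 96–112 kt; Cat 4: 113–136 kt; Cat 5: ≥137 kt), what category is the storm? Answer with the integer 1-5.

4

ΔP = 1010 − 905 = 105 mb.
V ≈ 6.5 × 105^0.625 = 6.5 × 18.33 ≈ 119 kt.
119 kt falls in the Category 4 band.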